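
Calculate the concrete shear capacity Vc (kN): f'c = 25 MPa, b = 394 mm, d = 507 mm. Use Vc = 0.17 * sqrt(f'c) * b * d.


Vc = 0.17 * sqrt(25) * 394 * 507 / 1000
= 169.79 kN

169.79


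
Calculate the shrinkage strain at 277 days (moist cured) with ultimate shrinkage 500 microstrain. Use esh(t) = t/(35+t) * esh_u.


esh(277) = 277 / (35 + 277) * 500
= 277 / 312 * 500
= 443.9 microstrain

443.9


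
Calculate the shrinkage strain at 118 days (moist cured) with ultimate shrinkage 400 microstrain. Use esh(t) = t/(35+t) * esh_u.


esh(118) = 118 / (35 + 118) * 400
= 118 / 153 * 400
= 308.5 microstrain

308.5


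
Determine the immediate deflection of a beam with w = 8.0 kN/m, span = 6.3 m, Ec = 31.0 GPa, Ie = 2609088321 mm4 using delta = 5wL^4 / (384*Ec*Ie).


Convert: L = 6.3 m = 6300 mm, Ec = 31.0 GPa = 31000 MPa
delta = 5 * 8.0 * 6300^4 / (384 * 31000 * 2609088321)
= 2.03 mm

2.03


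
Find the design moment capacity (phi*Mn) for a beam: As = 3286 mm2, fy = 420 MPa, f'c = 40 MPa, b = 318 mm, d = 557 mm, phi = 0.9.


a = As * fy / (0.85 * f'c * b)
= 3286 * 420 / (0.85 * 40 * 318)
= 127.6471 mm
Mn = As * fy * (d - a/2) / 10^6
= 680.6427 kN-m
phi*Mn = 0.9 * 680.6427 = 612.58 kN-m

612.58


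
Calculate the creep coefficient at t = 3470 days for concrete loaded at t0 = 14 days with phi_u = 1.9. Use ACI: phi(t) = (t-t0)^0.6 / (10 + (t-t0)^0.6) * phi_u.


dt = 3470 - 14 = 3456
phi = 3456^0.6 / (10 + 3456^0.6) * 1.9
= 1.767

1.767


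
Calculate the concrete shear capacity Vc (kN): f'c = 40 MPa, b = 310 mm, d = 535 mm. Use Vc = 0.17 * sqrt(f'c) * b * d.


Vc = 0.17 * sqrt(40) * 310 * 535 / 1000
= 178.32 kN

178.32


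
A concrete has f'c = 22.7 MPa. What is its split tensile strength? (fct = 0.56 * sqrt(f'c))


fct = 0.56 * sqrt(22.7)
= 0.56 * 4.764
= 2.668 MPa

2.668


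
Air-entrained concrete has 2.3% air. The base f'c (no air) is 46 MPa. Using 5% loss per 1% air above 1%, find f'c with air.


Strength loss = (2.3 - 1) * 5 = 6.5%
f'c = 46 * (1 - 6.5/100)
= 43.01 MPa

43.01


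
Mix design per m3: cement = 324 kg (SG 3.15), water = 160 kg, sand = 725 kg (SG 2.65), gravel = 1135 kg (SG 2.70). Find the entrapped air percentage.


Vol cement = 324 / (3.15 * 1000) = 0.102857 m3
Vol water = 160 / 1000 = 0.16 m3
Vol sand = 725 / (2.65 * 1000) = 0.273585 m3
Vol gravel = 1135 / (2.70 * 1000) = 0.42037 m3
Total solid + water volume = 0.956812 m3
Air = (1 - 0.956812) * 100 = 4.32%

4.32


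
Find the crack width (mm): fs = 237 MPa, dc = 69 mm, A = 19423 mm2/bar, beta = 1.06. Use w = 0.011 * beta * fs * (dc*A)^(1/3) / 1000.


w = 0.011 * beta * fs * (dc * A)^(1/3) / 1000
= 0.011 * 1.06 * 237 * (69 * 19423)^(1/3) / 1000
= 0.305 mm

0.305


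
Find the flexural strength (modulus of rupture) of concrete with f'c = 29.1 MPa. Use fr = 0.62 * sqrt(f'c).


fr = 0.62 * sqrt(29.1)
= 3.345 MPa

3.345


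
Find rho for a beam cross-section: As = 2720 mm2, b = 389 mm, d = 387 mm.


rho = As / (b * d)
= 2720 / (389 * 387)
= 0.0181

0.0181


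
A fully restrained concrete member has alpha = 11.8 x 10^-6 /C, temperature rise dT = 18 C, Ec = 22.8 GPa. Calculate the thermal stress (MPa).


sigma = alpha * dT * Ec
= 11.8e-6 * 18 * 22.8 * 1000
= 4.843 MPa

4.843


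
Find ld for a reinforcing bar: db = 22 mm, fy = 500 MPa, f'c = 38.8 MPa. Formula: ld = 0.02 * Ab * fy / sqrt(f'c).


Ab = pi * 22^2 / 4 = 380.133 mm2
ld = 0.02 * 380.133 * 500 / sqrt(38.8)
= 610.3 mm

610.3


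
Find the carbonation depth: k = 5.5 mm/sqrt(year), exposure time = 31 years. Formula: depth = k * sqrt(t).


depth = k * sqrt(t)
= 5.5 * sqrt(31)
= 30.62 mm

30.62


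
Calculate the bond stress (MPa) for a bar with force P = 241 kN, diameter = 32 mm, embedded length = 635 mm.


u = P / (pi * db * ld)
= 241 * 1000 / (pi * 32 * 635)
= 3.775 MPa

3.775


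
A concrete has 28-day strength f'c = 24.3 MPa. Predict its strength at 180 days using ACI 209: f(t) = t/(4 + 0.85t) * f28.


f(180) = 180 / (4 + 0.85 * 180) * 24.3
= 180 / 157.0 * 24.3
= 27.86 MPa

27.86


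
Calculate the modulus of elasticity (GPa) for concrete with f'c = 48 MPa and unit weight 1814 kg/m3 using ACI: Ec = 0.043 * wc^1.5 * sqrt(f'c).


Ec = 0.043 * 1814^1.5 * sqrt(48) / 1000
= 23.02 GPa

23.02


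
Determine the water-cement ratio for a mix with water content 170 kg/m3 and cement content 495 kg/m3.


w/c = water / cement
w/c = 170 / 495 = 0.343

0.343


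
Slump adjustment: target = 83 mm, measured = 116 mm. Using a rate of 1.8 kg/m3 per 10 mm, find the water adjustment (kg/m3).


Difference = 83 - 116 = -33 mm
Water adjustment = -33 * 1.8 / 10 = -5.9 kg/m3

-5.9


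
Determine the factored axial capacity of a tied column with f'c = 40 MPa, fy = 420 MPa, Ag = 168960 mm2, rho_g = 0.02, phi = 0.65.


Ast = rho * Ag = 0.02 * 168960 = 3379.2 mm2
phi*Pn = 0.65 * 0.80 * (0.85 * 40 * (168960 - 3379.2) + 420 * 3379.2) / 1000
= 3665.49 kN

3665.49


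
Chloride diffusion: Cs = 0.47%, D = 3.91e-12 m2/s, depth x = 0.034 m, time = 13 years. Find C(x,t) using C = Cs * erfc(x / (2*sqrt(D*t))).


t_seconds = 13 * 365.25 * 24 * 3600 = 410248800.0 s
arg = 0.034 / (2 * sqrt(3.91e-12 * 410248800.0))
= 0.4245
erfc(0.4245) = 0.5483
C = 0.47 * 0.5483 = 0.2577%

0.2577


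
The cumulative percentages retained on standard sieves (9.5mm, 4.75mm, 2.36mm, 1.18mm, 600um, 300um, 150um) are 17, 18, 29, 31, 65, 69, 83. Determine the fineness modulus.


FM = sum(cumulative % retained) / 100
= 312 / 100
= 3.12

3.12


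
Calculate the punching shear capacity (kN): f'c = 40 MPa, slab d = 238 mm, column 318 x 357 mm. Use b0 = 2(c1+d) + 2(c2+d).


b0 = 2*(318 + 238) + 2*(357 + 238) = 2302 mm
Vc = 0.33 * sqrt(40) * 2302 * 238 / 1000
= 1143.47 kN

1143.47


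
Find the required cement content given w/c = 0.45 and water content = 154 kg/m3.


Cement = water / (w/c)
= 154 / 0.45
= 342.2 kg/m3

342.2


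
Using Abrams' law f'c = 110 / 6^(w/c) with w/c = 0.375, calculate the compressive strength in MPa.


f'c = 110 / 6^0.375
= 110 / 1.958
= 56.18 MPa

56.18


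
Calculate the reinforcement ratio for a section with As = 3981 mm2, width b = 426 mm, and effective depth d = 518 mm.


rho = As / (b * d)
= 3981 / (426 * 518)
= 0.018

0.018


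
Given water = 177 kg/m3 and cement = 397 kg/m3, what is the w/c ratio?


w/c = water / cement
w/c = 177 / 397 = 0.446

0.446


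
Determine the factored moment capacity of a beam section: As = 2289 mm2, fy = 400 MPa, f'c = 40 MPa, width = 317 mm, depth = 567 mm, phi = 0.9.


a = As * fy / (0.85 * f'c * b)
= 2289 * 400 / (0.85 * 40 * 317)
= 84.9508 mm
Mn = As * fy * (d - a/2) / 10^6
= 480.2547 kN-m
phi*Mn = 0.9 * 480.2547 = 432.23 kN-m

432.23


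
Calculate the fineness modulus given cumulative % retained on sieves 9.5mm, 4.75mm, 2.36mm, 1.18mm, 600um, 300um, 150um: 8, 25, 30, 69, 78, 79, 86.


FM = sum(cumulative % retained) / 100
= 375 / 100
= 3.75

3.75


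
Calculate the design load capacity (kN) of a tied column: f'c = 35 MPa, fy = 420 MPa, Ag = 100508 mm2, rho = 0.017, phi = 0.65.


Ast = rho * Ag = 0.017 * 100508 = 1708.636 mm2
phi*Pn = 0.65 * 0.80 * (0.85 * 35 * (100508 - 1708.636) + 420 * 1708.636) / 1000
= 1901.59 kN

1901.59


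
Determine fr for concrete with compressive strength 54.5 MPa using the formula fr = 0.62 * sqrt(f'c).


fr = 0.62 * sqrt(54.5)
= 4.577 MPa

4.577


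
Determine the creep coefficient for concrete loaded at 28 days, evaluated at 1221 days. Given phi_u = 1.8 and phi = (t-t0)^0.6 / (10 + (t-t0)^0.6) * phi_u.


dt = 1221 - 28 = 1193
phi = 1193^0.6 / (10 + 1193^0.6) * 1.8
= 1.575

1.575


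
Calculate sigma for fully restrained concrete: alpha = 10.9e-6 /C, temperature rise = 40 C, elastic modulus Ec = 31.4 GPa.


sigma = alpha * dT * Ec
= 10.9e-6 * 40 * 31.4 * 1000
= 13.69 MPa

13.69


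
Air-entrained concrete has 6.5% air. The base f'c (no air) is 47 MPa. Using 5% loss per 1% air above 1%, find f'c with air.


Strength loss = (6.5 - 1) * 5 = 27.5%
f'c = 47 * (1 - 27.5/100)
= 34.07 MPa

34.07


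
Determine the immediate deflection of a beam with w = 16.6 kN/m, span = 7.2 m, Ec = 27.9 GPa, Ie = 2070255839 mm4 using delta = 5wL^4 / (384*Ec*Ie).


Convert: L = 7.2 m = 7200 mm, Ec = 27.9 GPa = 27900 MPa
delta = 5 * 16.6 * 7200^4 / (384 * 27900 * 2070255839)
= 10.06 mm

10.06


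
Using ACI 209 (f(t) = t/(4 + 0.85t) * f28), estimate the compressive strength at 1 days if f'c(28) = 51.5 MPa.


f(1) = 1 / (4 + 0.85 * 1) * 51.5
= 1 / 4.85 * 51.5
= 10.62 MPa

10.62


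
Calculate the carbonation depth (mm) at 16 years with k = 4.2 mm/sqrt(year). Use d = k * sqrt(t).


depth = k * sqrt(t)
= 4.2 * sqrt(16)
= 16.8 mm

16.8


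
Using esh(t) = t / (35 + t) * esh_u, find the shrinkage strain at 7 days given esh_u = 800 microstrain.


esh(7) = 7 / (35 + 7) * 800
= 7 / 42 * 800
= 133.3 microstrain

133.3


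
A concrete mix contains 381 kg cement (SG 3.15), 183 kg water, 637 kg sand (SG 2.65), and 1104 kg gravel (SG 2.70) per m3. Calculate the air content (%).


Vol cement = 381 / (3.15 * 1000) = 0.120952 m3
Vol water = 183 / 1000 = 0.183 m3
Vol sand = 637 / (2.65 * 1000) = 0.240377 m3
Vol gravel = 1104 / (2.70 * 1000) = 0.408889 m3
Total solid + water volume = 0.953219 m3
Air = (1 - 0.953219) * 100 = 4.68%

4.68


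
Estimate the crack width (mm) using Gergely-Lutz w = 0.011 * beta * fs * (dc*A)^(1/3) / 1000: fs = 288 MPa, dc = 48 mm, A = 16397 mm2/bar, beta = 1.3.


w = 0.011 * beta * fs * (dc * A)^(1/3) / 1000
= 0.011 * 1.3 * 288 * (48 * 16397)^(1/3) / 1000
= 0.38 mm

0.38


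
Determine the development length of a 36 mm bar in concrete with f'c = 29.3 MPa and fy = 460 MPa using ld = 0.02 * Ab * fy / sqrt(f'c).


Ab = pi * 36^2 / 4 = 1017.876 mm2
ld = 0.02 * 1017.876 * 460 / sqrt(29.3)
= 1730.0 mm

1730.0


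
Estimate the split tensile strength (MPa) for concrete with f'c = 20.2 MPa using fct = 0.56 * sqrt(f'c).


fct = 0.56 * sqrt(20.2)
= 0.56 * 4.494
= 2.517 MPa

2.517


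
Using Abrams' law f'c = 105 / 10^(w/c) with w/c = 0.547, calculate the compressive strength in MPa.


f'c = 105 / 10^0.547
= 105 / 3.524
= 29.8 MPa

29.8


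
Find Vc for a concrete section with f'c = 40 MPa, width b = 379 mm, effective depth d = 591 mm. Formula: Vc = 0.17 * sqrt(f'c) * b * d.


Vc = 0.17 * sqrt(40) * 379 * 591 / 1000
= 240.83 kN

240.83


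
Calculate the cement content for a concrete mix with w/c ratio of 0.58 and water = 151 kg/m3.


Cement = water / (w/c)
= 151 / 0.58
= 260.3 kg/m3

260.3


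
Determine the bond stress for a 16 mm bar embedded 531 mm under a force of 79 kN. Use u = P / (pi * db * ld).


u = P / (pi * db * ld)
= 79 * 1000 / (pi * 16 * 531)
= 2.96 MPa

2.96


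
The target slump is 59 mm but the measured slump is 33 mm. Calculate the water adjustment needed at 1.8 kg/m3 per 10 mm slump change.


Difference = 59 - 33 = 26 mm
Water adjustment = 26 * 1.8 / 10 = 4.7 kg/m3

4.7


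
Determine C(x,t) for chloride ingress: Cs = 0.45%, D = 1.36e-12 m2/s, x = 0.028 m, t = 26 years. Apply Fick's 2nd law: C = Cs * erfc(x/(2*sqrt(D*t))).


t_seconds = 26 * 365.25 * 24 * 3600 = 820497600.0 s
arg = 0.028 / (2 * sqrt(1.36e-12 * 820497600.0))
= 0.4191
erfc(0.4191) = 0.5534
C = 0.45 * 0.5534 = 0.249%

0.249


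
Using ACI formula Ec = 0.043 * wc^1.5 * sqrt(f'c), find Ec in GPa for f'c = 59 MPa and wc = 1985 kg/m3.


Ec = 0.043 * 1985^1.5 * sqrt(59) / 1000
= 29.21 GPa

29.21


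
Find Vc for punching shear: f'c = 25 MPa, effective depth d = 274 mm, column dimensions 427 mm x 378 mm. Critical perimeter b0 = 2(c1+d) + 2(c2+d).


b0 = 2*(427 + 274) + 2*(378 + 274) = 2706 mm
Vc = 0.33 * sqrt(25) * 2706 * 274 / 1000
= 1223.38 kN

1223.38


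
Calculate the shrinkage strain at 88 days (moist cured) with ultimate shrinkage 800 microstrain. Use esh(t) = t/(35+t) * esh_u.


esh(88) = 88 / (35 + 88) * 800
= 88 / 123 * 800
= 572.4 microstrain

572.4


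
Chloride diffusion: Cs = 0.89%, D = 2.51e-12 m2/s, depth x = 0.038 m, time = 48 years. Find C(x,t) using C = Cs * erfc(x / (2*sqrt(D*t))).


t_seconds = 48 * 365.25 * 24 * 3600 = 1514764800.0 s
arg = 0.038 / (2 * sqrt(2.51e-12 * 1514764800.0))
= 0.3081
erfc(0.3081) = 0.663
C = 0.89 * 0.663 = 0.5901%

0.5901


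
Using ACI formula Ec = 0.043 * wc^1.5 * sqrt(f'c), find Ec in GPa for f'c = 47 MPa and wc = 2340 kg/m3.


Ec = 0.043 * 2340^1.5 * sqrt(47) / 1000
= 33.37 GPa

33.37


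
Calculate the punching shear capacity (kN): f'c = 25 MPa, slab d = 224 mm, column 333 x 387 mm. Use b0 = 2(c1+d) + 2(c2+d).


b0 = 2*(333 + 224) + 2*(387 + 224) = 2336 mm
Vc = 0.33 * sqrt(25) * 2336 * 224 / 1000
= 863.39 kN

863.39


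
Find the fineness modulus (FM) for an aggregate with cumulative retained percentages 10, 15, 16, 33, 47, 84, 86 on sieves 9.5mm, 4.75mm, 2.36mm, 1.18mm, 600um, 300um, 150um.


FM = sum(cumulative % retained) / 100
= 291 / 100
= 2.91

2.91


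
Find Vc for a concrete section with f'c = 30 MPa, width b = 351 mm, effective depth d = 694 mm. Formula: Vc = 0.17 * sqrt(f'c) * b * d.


Vc = 0.17 * sqrt(30) * 351 * 694 / 1000
= 226.82 kN

226.82


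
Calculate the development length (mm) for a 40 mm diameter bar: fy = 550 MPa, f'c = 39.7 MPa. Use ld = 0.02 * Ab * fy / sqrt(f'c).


Ab = pi * 40^2 / 4 = 1256.637 mm2
ld = 0.02 * 1256.637 * 550 / sqrt(39.7)
= 2193.9 mm

2193.9


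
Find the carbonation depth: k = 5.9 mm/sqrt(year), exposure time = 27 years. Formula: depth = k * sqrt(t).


depth = k * sqrt(t)
= 5.9 * sqrt(27)
= 30.66 mm

30.66


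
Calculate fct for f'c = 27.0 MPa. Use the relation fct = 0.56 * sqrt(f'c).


fct = 0.56 * sqrt(27.0)
= 0.56 * 5.196
= 2.91 MPa

2.91


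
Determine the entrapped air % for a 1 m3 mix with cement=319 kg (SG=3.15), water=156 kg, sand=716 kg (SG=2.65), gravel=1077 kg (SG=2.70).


Vol cement = 319 / (3.15 * 1000) = 0.10127 m3
Vol water = 156 / 1000 = 0.156 m3
Vol sand = 716 / (2.65 * 1000) = 0.270189 m3
Vol gravel = 1077 / (2.70 * 1000) = 0.398889 m3
Total solid + water volume = 0.926347 m3
Air = (1 - 0.926347) * 100 = 7.37%

7.37


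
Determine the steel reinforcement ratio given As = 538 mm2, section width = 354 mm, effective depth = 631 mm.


rho = As / (b * d)
= 538 / (354 * 631)
= 0.0024

0.0024


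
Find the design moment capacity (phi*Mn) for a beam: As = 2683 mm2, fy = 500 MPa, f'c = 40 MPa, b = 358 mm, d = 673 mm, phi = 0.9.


a = As * fy / (0.85 * f'c * b)
= 2683 * 500 / (0.85 * 40 * 358)
= 110.212 mm
Mn = As * fy * (d - a/2) / 10^6
= 828.9048 kN-m
phi*Mn = 0.9 * 828.9048 = 746.01 kN-m

746.01


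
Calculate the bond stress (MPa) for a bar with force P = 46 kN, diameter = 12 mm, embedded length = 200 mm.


u = P / (pi * db * ld)
= 46 * 1000 / (pi * 12 * 200)
= 6.101 MPa

6.101


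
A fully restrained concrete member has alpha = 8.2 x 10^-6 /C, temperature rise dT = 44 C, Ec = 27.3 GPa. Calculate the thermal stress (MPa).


sigma = alpha * dT * Ec
= 8.2e-6 * 44 * 27.3 * 1000
= 9.85 MPa

9.85


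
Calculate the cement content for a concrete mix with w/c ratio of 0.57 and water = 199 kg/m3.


Cement = water / (w/c)
= 199 / 0.57
= 349.1 kg/m3

349.1


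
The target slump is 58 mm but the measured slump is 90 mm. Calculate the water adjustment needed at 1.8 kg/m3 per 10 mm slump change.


Difference = 58 - 90 = -32 mm
Water adjustment = -32 * 1.8 / 10 = -5.8 kg/m3

-5.8


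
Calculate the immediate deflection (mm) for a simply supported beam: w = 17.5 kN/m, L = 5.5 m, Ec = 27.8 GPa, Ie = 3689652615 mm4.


Convert: L = 5.5 m = 5500 mm, Ec = 27.8 GPa = 27800 MPa
delta = 5 * 17.5 * 5500^4 / (384 * 27800 * 3689652615)
= 2.03 mm

2.03


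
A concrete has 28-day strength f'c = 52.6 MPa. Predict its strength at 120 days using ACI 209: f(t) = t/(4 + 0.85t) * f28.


f(120) = 120 / (4 + 0.85 * 120) * 52.6
= 120 / 106.0 * 52.6
= 59.55 MPa

59.55


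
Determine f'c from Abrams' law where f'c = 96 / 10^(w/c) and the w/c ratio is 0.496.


f'c = 96 / 10^0.496
= 96 / 3.133
= 30.64 MPa

30.64


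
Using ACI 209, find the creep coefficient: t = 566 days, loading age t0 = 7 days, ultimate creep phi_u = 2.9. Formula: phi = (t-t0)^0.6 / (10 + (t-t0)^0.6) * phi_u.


dt = 566 - 7 = 559
phi = 559^0.6 / (10 + 559^0.6) * 2.9
= 2.368

2.368


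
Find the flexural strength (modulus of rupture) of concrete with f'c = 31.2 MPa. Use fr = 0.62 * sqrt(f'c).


fr = 0.62 * sqrt(31.2)
= 3.463 MPa

3.463


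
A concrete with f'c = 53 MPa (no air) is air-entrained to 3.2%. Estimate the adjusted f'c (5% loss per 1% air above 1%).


Strength loss = (3.2 - 1) * 5 = 11.0%
f'c = 53 * (1 - 11.0/100)
= 47.17 MPa

47.17


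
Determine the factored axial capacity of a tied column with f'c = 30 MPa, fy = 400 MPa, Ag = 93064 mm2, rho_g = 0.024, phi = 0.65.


Ast = rho * Ag = 0.024 * 93064 = 2233.536 mm2
phi*Pn = 0.65 * 0.80 * (0.85 * 30 * (93064 - 2233.536) + 400 * 2233.536) / 1000
= 1668.99 kN

1668.99


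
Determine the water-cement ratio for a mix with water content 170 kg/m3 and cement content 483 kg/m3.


w/c = water / cement
w/c = 170 / 483 = 0.352

0.352


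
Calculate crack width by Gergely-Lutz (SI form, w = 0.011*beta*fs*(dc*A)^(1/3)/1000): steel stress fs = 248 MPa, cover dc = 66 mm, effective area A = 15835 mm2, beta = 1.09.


w = 0.011 * beta * fs * (dc * A)^(1/3) / 1000
= 0.011 * 1.09 * 248 * (66 * 15835)^(1/3) / 1000
= 0.302 mm

0.302


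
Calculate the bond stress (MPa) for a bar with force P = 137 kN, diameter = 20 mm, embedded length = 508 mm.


u = P / (pi * db * ld)
= 137 * 1000 / (pi * 20 * 508)
= 4.292 MPa

4.292


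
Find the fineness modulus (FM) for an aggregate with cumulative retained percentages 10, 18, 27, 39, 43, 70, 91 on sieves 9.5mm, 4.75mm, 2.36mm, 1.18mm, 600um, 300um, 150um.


FM = sum(cumulative % retained) / 100
= 298 / 100
= 2.98

2.98


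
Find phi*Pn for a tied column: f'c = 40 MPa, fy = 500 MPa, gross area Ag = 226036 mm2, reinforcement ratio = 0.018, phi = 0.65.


Ast = rho * Ag = 0.018 * 226036 = 4068.648 mm2
phi*Pn = 0.65 * 0.80 * (0.85 * 40 * (226036 - 4068.648) + 500 * 4068.648) / 1000
= 4982.23 kN

4982.23


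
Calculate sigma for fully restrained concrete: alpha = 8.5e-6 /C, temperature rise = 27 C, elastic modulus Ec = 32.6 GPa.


sigma = alpha * dT * Ec
= 8.5e-6 * 27 * 32.6 * 1000
= 7.482 MPa

7.482


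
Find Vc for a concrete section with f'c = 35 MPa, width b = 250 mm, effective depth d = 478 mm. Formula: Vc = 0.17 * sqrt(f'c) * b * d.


Vc = 0.17 * sqrt(35) * 250 * 478 / 1000
= 120.19 kN

120.19


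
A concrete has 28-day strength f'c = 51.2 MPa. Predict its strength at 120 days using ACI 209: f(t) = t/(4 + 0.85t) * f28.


f(120) = 120 / (4 + 0.85 * 120) * 51.2
= 120 / 106.0 * 51.2
= 57.96 MPa

57.96


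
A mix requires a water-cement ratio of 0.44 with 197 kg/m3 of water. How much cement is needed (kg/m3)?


Cement = water / (w/c)
= 197 / 0.44
= 447.7 kg/m3

447.7


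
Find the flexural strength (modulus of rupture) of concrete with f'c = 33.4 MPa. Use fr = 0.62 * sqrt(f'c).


fr = 0.62 * sqrt(33.4)
= 3.583 MPa

3.583


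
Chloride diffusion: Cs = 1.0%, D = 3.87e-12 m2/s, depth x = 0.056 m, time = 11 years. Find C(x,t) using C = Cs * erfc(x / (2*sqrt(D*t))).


t_seconds = 11 * 365.25 * 24 * 3600 = 347133600.0 s
arg = 0.056 / (2 * sqrt(3.87e-12 * 347133600.0))
= 0.7639
erfc(0.7639) = 0.28
C = 1.0 * 0.28 = 0.28%

0.28


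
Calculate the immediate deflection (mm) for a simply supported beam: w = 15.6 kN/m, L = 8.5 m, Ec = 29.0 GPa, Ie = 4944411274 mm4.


Convert: L = 8.5 m = 8500 mm, Ec = 29.0 GPa = 29000 MPa
delta = 5 * 15.6 * 8500^4 / (384 * 29000 * 4944411274)
= 7.39 mm

7.39


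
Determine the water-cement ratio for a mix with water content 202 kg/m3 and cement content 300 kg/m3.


w/c = water / cement
w/c = 202 / 300 = 0.673

0.673


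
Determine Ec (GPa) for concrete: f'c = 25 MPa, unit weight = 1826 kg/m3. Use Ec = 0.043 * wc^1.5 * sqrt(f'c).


Ec = 0.043 * 1826^1.5 * sqrt(25) / 1000
= 16.78 GPa

16.78


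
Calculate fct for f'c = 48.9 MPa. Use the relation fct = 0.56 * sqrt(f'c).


fct = 0.56 * sqrt(48.9)
= 0.56 * 6.993
= 3.916 MPa

3.916


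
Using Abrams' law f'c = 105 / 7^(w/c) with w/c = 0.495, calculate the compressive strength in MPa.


f'c = 105 / 7^0.495
= 105 / 2.62
= 40.07 MPa

40.07


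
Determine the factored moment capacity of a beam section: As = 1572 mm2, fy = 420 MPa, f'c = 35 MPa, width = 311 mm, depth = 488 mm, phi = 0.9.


a = As * fy / (0.85 * f'c * b)
= 1572 * 420 / (0.85 * 35 * 311)
= 71.3599 mm
Mn = As * fy * (d - a/2) / 10^6
= 298.6398 kN-m
phi*Mn = 0.9 * 298.6398 = 268.78 kN-m

268.78


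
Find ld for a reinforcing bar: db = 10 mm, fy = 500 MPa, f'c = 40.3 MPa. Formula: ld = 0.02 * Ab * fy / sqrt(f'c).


Ab = pi * 10^2 / 4 = 78.54 mm2
ld = 0.02 * 78.54 * 500 / sqrt(40.3)
= 123.7 mm

123.7


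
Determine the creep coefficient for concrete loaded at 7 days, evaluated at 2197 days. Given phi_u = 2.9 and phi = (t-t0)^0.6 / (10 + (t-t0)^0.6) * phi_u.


dt = 2197 - 7 = 2190
phi = 2190^0.6 / (10 + 2190^0.6) * 2.9
= 2.639

2.639


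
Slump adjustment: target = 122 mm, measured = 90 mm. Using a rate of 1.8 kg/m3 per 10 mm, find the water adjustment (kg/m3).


Difference = 122 - 90 = 32 mm
Water adjustment = 32 * 1.8 / 10 = 5.8 kg/m3

5.8


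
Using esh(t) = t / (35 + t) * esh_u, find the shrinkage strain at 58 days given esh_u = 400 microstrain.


esh(58) = 58 / (35 + 58) * 400
= 58 / 93 * 400
= 249.5 microstrain

249.5


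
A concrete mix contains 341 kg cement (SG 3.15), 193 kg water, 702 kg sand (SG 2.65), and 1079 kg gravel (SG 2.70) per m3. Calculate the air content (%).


Vol cement = 341 / (3.15 * 1000) = 0.108254 m3
Vol water = 193 / 1000 = 0.193 m3
Vol sand = 702 / (2.65 * 1000) = 0.264906 m3
Vol gravel = 1079 / (2.70 * 1000) = 0.39963 m3
Total solid + water volume = 0.965789 m3
Air = (1 - 0.965789) * 100 = 3.42%

3.42


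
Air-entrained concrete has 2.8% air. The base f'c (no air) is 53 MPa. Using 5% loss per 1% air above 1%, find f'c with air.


Strength loss = (2.8 - 1) * 5 = 9.0%
f'c = 53 * (1 - 9.0/100)
= 48.23 MPa

48.23


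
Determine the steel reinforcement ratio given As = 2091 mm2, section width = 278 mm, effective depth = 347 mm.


rho = As / (b * d)
= 2091 / (278 * 347)
= 0.0217

0.0217


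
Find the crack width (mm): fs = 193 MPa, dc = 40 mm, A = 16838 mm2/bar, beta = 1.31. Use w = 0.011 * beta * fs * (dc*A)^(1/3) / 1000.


w = 0.011 * beta * fs * (dc * A)^(1/3) / 1000
= 0.011 * 1.31 * 193 * (40 * 16838)^(1/3) / 1000
= 0.244 mm

0.244


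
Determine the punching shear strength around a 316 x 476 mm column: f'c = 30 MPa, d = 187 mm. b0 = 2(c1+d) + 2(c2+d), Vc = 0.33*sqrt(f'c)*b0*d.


b0 = 2*(316 + 187) + 2*(476 + 187) = 2332 mm
Vc = 0.33 * sqrt(30) * 2332 * 187 / 1000
= 788.22 kN

788.22


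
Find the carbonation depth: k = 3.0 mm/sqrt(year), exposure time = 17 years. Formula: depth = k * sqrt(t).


depth = k * sqrt(t)
= 3.0 * sqrt(17)
= 12.37 mm

12.37


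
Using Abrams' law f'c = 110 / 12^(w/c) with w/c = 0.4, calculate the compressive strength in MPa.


f'c = 110 / 12^0.4
= 110 / 2.702
= 40.71 MPa

40.71


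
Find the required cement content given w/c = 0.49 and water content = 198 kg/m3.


Cement = water / (w/c)
= 198 / 0.49
= 404.1 kg/m3

404.1


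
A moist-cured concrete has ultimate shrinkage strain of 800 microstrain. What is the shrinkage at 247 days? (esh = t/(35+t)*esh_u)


esh(247) = 247 / (35 + 247) * 800
= 247 / 282 * 800
= 700.7 microstrain

700.7


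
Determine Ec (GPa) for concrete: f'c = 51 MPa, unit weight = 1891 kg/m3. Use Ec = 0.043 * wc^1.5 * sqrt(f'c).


Ec = 0.043 * 1891^1.5 * sqrt(51) / 1000
= 25.25 GPa

25.25


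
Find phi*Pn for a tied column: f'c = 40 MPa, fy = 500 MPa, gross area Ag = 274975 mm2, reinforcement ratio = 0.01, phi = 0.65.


Ast = rho * Ag = 0.01 * 274975 = 2749.75 mm2
phi*Pn = 0.65 * 0.80 * (0.85 * 40 * (274975 - 2749.75) + 500 * 2749.75) / 1000
= 5527.88 kN

5527.88


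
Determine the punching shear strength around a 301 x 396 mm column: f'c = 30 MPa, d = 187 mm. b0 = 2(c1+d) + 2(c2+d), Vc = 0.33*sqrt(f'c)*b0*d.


b0 = 2*(301 + 187) + 2*(396 + 187) = 2142 mm
Vc = 0.33 * sqrt(30) * 2142 * 187 / 1000
= 724.0 kN

724.0


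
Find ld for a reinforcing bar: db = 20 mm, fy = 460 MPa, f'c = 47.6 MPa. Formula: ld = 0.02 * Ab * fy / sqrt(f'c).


Ab = pi * 20^2 / 4 = 314.159 mm2
ld = 0.02 * 314.159 * 460 / sqrt(47.6)
= 418.9 mm

418.9


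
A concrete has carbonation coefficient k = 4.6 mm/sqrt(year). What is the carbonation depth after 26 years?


depth = k * sqrt(t)
= 4.6 * sqrt(26)
= 23.46 mm

23.46


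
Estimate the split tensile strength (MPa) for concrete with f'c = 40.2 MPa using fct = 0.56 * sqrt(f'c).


fct = 0.56 * sqrt(40.2)
= 0.56 * 6.34
= 3.551 MPa

3.551


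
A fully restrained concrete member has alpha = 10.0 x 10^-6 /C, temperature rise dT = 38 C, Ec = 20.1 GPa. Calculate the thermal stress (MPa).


sigma = alpha * dT * Ec
= 10.0e-6 * 38 * 20.1 * 1000
= 7.638 MPa

7.638


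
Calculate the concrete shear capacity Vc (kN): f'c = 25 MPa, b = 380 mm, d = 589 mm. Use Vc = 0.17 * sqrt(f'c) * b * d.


Vc = 0.17 * sqrt(25) * 380 * 589 / 1000
= 190.25 kN

190.25


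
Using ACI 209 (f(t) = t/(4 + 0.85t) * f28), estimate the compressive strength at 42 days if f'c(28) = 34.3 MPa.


f(42) = 42 / (4 + 0.85 * 42) * 34.3
= 42 / 39.7 * 34.3
= 36.29 MPa

36.29


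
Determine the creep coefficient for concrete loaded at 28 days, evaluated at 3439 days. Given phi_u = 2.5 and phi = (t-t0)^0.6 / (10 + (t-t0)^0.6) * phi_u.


dt = 3439 - 28 = 3411
phi = 3411^0.6 / (10 + 3411^0.6) * 2.5
= 2.324

2.324


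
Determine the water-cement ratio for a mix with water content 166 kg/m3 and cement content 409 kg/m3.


w/c = water / cement
w/c = 166 / 409 = 0.406

0.406


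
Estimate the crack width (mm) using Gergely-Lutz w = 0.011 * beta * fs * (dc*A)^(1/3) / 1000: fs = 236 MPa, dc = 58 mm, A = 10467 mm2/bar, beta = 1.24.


w = 0.011 * beta * fs * (dc * A)^(1/3) / 1000
= 0.011 * 1.24 * 236 * (58 * 10467)^(1/3) / 1000
= 0.273 mm

0.273


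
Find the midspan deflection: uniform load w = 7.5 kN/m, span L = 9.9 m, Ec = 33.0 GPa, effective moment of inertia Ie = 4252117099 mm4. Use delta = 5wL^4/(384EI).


Convert: L = 9.9 m = 9900 mm, Ec = 33.0 GPa = 33000 MPa
delta = 5 * 7.5 * 9900^4 / (384 * 33000 * 4252117099)
= 6.69 mm

6.69


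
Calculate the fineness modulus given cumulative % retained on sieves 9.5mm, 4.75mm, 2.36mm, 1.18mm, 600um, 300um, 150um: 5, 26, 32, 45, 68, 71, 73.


FM = sum(cumulative % retained) / 100
= 320 / 100
= 3.2

3.2


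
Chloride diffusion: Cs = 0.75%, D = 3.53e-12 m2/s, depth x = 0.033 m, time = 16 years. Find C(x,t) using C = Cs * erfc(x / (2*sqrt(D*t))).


t_seconds = 16 * 365.25 * 24 * 3600 = 504921600.0 s
arg = 0.033 / (2 * sqrt(3.53e-12 * 504921600.0))
= 0.3908
erfc(0.3908) = 0.5805
C = 0.75 * 0.5805 = 0.4353%

0.4353


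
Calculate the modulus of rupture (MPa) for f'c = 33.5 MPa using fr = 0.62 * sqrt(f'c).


fr = 0.62 * sqrt(33.5)
= 3.589 MPa

3.589


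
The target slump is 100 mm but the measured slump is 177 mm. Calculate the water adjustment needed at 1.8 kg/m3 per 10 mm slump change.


Difference = 100 - 177 = -77 mm
Water adjustment = -77 * 1.8 / 10 = -13.9 kg/m3

-13.9


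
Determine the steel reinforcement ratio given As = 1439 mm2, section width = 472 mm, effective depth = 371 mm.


rho = As / (b * d)
= 1439 / (472 * 371)
= 0.0082

0.0082


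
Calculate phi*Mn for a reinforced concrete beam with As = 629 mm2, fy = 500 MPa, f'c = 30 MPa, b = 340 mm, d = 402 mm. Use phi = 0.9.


a = As * fy / (0.85 * f'c * b)
= 629 * 500 / (0.85 * 30 * 340)
= 36.2745 mm
Mn = As * fy * (d - a/2) / 10^6
= 120.7248 kN-m
phi*Mn = 0.9 * 120.7248 = 108.65 kN-m

108.65


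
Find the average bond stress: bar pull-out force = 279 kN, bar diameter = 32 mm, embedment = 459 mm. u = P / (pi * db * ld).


u = P / (pi * db * ld)
= 279 * 1000 / (pi * 32 * 459)
= 6.046 MPa

6.046


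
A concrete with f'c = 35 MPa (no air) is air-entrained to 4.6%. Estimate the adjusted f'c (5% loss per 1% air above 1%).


Strength loss = (4.6 - 1) * 5 = 18.0%
f'c = 35 * (1 - 18.0/100)
= 28.7 MPa

28.7


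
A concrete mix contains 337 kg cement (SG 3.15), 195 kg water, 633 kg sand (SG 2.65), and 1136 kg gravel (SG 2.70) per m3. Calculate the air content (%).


Vol cement = 337 / (3.15 * 1000) = 0.106984 m3
Vol water = 195 / 1000 = 0.195 m3
Vol sand = 633 / (2.65 * 1000) = 0.238868 m3
Vol gravel = 1136 / (2.70 * 1000) = 0.420741 m3
Total solid + water volume = 0.961593 m3
Air = (1 - 0.961593) * 100 = 3.84%

3.84


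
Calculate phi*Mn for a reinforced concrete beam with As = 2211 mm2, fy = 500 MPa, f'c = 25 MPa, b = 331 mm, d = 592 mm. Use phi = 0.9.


a = As * fy / (0.85 * f'c * b)
= 2211 * 500 / (0.85 * 25 * 331)
= 157.1708 mm
Mn = As * fy * (d - a/2) / 10^6
= 567.5798 kN-m
phi*Mn = 0.9 * 567.5798 = 510.82 kN-m

510.82


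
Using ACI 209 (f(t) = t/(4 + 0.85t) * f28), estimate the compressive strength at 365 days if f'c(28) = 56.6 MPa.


f(365) = 365 / (4 + 0.85 * 365) * 56.6
= 365 / 314.25 * 56.6
= 65.74 MPa

65.74


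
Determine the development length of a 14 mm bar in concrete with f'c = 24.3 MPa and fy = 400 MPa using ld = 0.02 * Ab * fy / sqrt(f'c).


Ab = pi * 14^2 / 4 = 153.938 mm2
ld = 0.02 * 153.938 * 400 / sqrt(24.3)
= 249.8 mm

249.8


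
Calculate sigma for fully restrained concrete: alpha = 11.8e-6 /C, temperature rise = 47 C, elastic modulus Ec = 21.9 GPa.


sigma = alpha * dT * Ec
= 11.8e-6 * 47 * 21.9 * 1000
= 12.146 MPa

12.146


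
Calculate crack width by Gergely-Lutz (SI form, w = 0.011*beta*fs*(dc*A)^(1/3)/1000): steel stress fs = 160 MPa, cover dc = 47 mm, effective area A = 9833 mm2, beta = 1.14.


w = 0.011 * beta * fs * (dc * A)^(1/3) / 1000
= 0.011 * 1.14 * 160 * (47 * 9833)^(1/3) / 1000
= 0.155 mm

0.155


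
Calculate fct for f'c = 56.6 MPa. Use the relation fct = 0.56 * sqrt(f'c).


fct = 0.56 * sqrt(56.6)
= 0.56 * 7.523
= 4.213 MPa

4.213


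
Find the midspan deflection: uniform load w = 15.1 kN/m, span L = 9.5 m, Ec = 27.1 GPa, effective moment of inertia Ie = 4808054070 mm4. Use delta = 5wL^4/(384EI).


Convert: L = 9.5 m = 9500 mm, Ec = 27.1 GPa = 27100 MPa
delta = 5 * 15.1 * 9500^4 / (384 * 27100 * 4808054070)
= 12.29 mm

12.29


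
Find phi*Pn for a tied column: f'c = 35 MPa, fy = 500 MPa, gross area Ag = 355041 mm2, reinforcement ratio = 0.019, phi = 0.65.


Ast = rho * Ag = 0.019 * 355041 = 6745.779 mm2
phi*Pn = 0.65 * 0.80 * (0.85 * 35 * (355041 - 6745.779) + 500 * 6745.779) / 1000
= 7142.03 kN

7142.03


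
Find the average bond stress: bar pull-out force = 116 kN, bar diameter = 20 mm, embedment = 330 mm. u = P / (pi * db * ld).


u = P / (pi * db * ld)
= 116 * 1000 / (pi * 20 * 330)
= 5.595 MPa

5.595


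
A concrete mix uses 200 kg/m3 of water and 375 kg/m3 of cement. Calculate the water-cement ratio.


w/c = water / cement
w/c = 200 / 375 = 0.533

0.533


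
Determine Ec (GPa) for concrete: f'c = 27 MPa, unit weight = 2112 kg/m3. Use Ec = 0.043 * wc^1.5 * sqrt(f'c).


Ec = 0.043 * 2112^1.5 * sqrt(27) / 1000
= 21.69 GPa

21.69


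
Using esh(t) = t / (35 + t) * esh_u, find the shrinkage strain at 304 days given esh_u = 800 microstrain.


esh(304) = 304 / (35 + 304) * 800
= 304 / 339 * 800
= 717.4 microstrain

717.4


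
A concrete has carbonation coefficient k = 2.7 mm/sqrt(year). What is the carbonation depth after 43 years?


depth = k * sqrt(t)
= 2.7 * sqrt(43)
= 17.71 mm

17.71


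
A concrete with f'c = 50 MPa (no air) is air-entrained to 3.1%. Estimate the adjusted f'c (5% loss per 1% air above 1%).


Strength loss = (3.1 - 1) * 5 = 10.5%
f'c = 50 * (1 - 10.5/100)
= 44.75 MPa

44.75


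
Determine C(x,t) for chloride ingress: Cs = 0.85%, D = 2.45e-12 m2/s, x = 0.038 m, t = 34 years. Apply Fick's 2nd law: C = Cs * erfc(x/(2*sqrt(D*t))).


t_seconds = 34 * 365.25 * 24 * 3600 = 1072958400.0 s
arg = 0.038 / (2 * sqrt(2.45e-12 * 1072958400.0))
= 0.3706
erfc(0.3706) = 0.6002
C = 0.85 * 0.6002 = 0.5102%

0.5102


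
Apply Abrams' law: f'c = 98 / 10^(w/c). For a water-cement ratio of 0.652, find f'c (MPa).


f'c = 98 / 10^0.652
= 98 / 4.487
= 21.84 MPa

21.84


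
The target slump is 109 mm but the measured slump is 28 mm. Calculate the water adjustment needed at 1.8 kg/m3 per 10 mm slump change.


Difference = 109 - 28 = 81 mm
Water adjustment = 81 * 1.8 / 10 = 14.6 kg/m3

14.6


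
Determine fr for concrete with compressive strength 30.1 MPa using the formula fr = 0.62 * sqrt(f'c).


fr = 0.62 * sqrt(30.1)
= 3.402 MPa

3.402


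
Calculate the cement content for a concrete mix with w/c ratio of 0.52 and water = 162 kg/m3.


Cement = water / (w/c)
= 162 / 0.52
= 311.5 kg/m3

311.5


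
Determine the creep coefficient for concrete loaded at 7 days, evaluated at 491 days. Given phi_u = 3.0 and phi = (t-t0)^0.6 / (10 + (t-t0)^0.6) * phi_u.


dt = 491 - 7 = 484
phi = 484^0.6 / (10 + 484^0.6) * 3.0
= 2.41

2.41


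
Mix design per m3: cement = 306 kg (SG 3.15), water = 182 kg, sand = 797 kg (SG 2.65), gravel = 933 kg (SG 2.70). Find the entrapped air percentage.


Vol cement = 306 / (3.15 * 1000) = 0.097143 m3
Vol water = 182 / 1000 = 0.182 m3
Vol sand = 797 / (2.65 * 1000) = 0.300755 m3
Vol gravel = 933 / (2.70 * 1000) = 0.345556 m3
Total solid + water volume = 0.925453 m3
Air = (1 - 0.925453) * 100 = 7.45%

7.45


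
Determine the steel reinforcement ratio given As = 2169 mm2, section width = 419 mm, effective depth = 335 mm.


rho = As / (b * d)
= 2169 / (419 * 335)
= 0.0155

0.0155


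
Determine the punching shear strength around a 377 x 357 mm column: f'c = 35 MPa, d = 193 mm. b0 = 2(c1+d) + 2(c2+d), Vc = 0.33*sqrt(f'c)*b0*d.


b0 = 2*(377 + 193) + 2*(357 + 193) = 2240 mm
Vc = 0.33 * sqrt(35) * 2240 * 193 / 1000
= 844.02 kN

844.02


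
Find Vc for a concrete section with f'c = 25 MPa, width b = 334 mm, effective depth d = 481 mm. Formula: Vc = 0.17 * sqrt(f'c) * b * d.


Vc = 0.17 * sqrt(25) * 334 * 481 / 1000
= 136.56 kN

136.56


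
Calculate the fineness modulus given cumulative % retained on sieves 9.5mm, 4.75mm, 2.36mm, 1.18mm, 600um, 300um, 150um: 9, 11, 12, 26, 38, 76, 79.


FM = sum(cumulative % retained) / 100
= 251 / 100
= 2.51

2.51


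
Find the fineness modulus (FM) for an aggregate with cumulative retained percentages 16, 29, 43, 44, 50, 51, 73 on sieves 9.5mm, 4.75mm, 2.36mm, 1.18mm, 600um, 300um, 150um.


FM = sum(cumulative % retained) / 100
= 306 / 100
= 3.06

3.06


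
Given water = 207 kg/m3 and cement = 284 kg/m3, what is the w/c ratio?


w/c = water / cement
w/c = 207 / 284 = 0.729

0.729


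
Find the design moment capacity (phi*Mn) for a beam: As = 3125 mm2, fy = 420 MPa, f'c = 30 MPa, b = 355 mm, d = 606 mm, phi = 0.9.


a = As * fy / (0.85 * f'c * b)
= 3125 * 420 / (0.85 * 30 * 355)
= 144.9876 mm
Mn = As * fy * (d - a/2) / 10^6
= 700.2269 kN-m
phi*Mn = 0.9 * 700.2269 = 630.2 kN-m

630.2


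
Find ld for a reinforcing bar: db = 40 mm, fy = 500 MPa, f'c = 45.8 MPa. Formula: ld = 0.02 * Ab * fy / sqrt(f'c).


Ab = pi * 40^2 / 4 = 1256.637 mm2
ld = 0.02 * 1256.637 * 500 / sqrt(45.8)
= 1856.9 mm

1856.9


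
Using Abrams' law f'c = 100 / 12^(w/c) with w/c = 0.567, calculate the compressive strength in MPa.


f'c = 100 / 12^0.567
= 100 / 4.092
= 24.44 MPa

24.44


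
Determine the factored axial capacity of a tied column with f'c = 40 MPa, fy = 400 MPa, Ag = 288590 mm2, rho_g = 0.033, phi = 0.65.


Ast = rho * Ag = 0.033 * 288590 = 9523.47 mm2
phi*Pn = 0.65 * 0.80 * (0.85 * 40 * (288590 - 9523.47) + 400 * 9523.47) / 1000
= 6914.78 kN

6914.78


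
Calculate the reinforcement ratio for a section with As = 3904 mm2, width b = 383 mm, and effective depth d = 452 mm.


rho = As / (b * d)
= 3904 / (383 * 452)
= 0.0226

0.0226


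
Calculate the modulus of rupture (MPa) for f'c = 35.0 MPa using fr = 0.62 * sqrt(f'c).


fr = 0.62 * sqrt(35.0)
= 3.668 MPa

3.668


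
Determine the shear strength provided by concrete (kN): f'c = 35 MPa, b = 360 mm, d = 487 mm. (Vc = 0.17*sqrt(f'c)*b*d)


Vc = 0.17 * sqrt(35) * 360 * 487 / 1000
= 176.33 kN

176.33


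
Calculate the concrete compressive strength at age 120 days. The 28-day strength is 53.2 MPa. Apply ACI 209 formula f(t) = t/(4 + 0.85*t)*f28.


f(120) = 120 / (4 + 0.85 * 120) * 53.2
= 120 / 106.0 * 53.2
= 60.23 MPa

60.23


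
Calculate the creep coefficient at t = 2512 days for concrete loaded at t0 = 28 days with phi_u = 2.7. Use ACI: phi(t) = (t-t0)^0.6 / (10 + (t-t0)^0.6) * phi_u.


dt = 2512 - 28 = 2484
phi = 2484^0.6 / (10 + 2484^0.6) * 2.7
= 2.473

2.473


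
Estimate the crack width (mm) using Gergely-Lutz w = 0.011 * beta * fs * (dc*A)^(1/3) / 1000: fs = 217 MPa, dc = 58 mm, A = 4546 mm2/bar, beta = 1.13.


w = 0.011 * beta * fs * (dc * A)^(1/3) / 1000
= 0.011 * 1.13 * 217 * (58 * 4546)^(1/3) / 1000
= 0.173 mm

0.173


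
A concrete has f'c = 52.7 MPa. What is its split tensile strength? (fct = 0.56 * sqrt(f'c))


fct = 0.56 * sqrt(52.7)
= 0.56 * 7.259
= 4.065 MPa

4.065


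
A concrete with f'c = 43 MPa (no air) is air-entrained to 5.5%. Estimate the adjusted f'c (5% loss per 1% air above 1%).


Strength loss = (5.5 - 1) * 5 = 22.5%
f'c = 43 * (1 - 22.5/100)
= 33.33 MPa

33.33


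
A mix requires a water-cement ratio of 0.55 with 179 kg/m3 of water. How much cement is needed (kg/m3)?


Cement = water / (w/c)
= 179 / 0.55
= 325.5 kg/m3

325.5


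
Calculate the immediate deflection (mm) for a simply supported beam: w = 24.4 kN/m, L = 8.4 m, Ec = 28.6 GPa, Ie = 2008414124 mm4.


Convert: L = 8.4 m = 8400 mm, Ec = 28.6 GPa = 28600 MPa
delta = 5 * 24.4 * 8400^4 / (384 * 28600 * 2008414124)
= 27.54 mm

27.54


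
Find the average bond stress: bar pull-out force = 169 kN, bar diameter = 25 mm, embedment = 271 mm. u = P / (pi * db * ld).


u = P / (pi * db * ld)
= 169 * 1000 / (pi * 25 * 271)
= 7.94 MPa

7.94


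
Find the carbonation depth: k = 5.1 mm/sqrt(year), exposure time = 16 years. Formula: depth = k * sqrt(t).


depth = k * sqrt(t)
= 5.1 * sqrt(16)
= 20.4 mm

20.4


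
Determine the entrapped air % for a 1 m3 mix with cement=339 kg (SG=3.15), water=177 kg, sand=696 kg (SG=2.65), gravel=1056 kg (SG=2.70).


Vol cement = 339 / (3.15 * 1000) = 0.107619 m3
Vol water = 177 / 1000 = 0.177 m3
Vol sand = 696 / (2.65 * 1000) = 0.262642 m3
Vol gravel = 1056 / (2.70 * 1000) = 0.391111 m3
Total solid + water volume = 0.938372 m3
Air = (1 - 0.938372) * 100 = 6.16%

6.16


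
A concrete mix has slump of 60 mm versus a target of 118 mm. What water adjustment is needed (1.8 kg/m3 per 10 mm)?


Difference = 118 - 60 = 58 mm
Water adjustment = 58 * 1.8 / 10 = 10.4 kg/m3

10.4


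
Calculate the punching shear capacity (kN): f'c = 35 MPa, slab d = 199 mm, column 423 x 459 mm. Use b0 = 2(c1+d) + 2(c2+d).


b0 = 2*(423 + 199) + 2*(459 + 199) = 2560 mm
Vc = 0.33 * sqrt(35) * 2560 * 199 / 1000
= 994.58 kN

994.58


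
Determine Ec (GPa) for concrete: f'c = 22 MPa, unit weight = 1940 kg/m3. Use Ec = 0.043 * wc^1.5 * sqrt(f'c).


Ec = 0.043 * 1940^1.5 * sqrt(22) / 1000
= 17.23 GPa

17.23


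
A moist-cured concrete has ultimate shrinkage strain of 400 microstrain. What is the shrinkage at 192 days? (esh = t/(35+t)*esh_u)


esh(192) = 192 / (35 + 192) * 400
= 192 / 227 * 400
= 338.3 microstrain

338.3


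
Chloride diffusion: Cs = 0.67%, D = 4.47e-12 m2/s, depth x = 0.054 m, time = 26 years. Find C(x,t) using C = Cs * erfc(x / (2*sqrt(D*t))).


t_seconds = 26 * 365.25 * 24 * 3600 = 820497600.0 s
arg = 0.054 / (2 * sqrt(4.47e-12 * 820497600.0))
= 0.4458
erfc(0.4458) = 0.5284
C = 0.67 * 0.5284 = 0.354%

0.354
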